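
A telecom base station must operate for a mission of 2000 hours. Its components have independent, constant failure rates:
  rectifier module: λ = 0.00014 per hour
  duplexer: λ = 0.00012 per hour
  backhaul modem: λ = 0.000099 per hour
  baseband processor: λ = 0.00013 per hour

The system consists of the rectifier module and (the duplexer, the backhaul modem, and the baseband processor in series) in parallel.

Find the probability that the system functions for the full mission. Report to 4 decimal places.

R(rectifier module) = exp(−0.00014 × 2000) = 0.755784
R(duplexer) = exp(−0.00012 × 2000) = 0.786628
R(backhaul modem) = exp(−0.000099 × 2000) = 0.820370
R(baseband processor) = exp(−0.00013 × 2000) = 0.771052
Series (duplexer, backhaul modem, and baseband processor): 0.786628 × 0.820370 × 0.771052 = 0.497580
Parallel (rectifier module and [0.497580]): 1 − (1 − 0.755784)(1 − 0.497580) = 0.8773

0.8773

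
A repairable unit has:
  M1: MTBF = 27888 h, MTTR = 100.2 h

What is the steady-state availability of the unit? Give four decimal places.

A(M1) = MTBF/(MTBF+MTTR) = 27888/(27888+100.2) = 0.9964

0.9964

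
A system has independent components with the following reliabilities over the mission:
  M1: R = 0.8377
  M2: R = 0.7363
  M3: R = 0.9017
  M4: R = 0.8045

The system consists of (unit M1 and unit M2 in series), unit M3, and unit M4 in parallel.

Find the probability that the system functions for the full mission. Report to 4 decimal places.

0.9926

Series (M1 and M2): 0.837700 × 0.736300 = 0.616799
Parallel ([0.616799], M3, and M4): 1 − (1 − 0.616799)(1 − 0.901700)(1 − 0.804500) = 0.9926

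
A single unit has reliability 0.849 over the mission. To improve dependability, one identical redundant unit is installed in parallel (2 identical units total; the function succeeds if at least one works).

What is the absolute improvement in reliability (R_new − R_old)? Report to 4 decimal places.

R_before = 0.849
R_after = 1 − (1 − 0.849)^2 = 0.9772
ΔR = 0.9772 − 0.849 = 0.1282

0.1282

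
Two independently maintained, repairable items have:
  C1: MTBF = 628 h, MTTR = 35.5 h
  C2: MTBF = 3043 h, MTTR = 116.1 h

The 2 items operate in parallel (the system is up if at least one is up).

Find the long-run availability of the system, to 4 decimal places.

0.9980

A(C1) = MTBF/(MTBF+MTTR) = 628/(628+35.5) = 0.946496
A(C2) = MTBF/(MTBF+MTTR) = 3043/(3043+116.1) = 0.963249
Parallel availability: 1 − (1 − 0.946496)(1 − 0.963249) = 0.9980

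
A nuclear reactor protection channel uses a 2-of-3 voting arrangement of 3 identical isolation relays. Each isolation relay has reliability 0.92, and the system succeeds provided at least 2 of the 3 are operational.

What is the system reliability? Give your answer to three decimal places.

R = Σ_{i=2}^{3} C(3,i) p^i (1−p)^{3−i} with p = 0.92
C(3,2)·0.92^2·0.08^1 = 0.20314
C(3,3)·0.92^3·0.08^0 = 0.77869
Sum = 0.982

0.982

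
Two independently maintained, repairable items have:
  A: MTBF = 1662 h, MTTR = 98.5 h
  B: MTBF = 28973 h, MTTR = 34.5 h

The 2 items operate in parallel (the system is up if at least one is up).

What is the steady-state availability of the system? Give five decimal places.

0.99993

A(A) = MTBF/(MTBF+MTTR) = 1662/(1662+98.5) = 0.944050
A(B) = MTBF/(MTBF+MTTR) = 28973/(28973+34.5) = 0.998811
Parallel availability: 1 − (1 − 0.944050)(1 − 0.998811) = 0.99993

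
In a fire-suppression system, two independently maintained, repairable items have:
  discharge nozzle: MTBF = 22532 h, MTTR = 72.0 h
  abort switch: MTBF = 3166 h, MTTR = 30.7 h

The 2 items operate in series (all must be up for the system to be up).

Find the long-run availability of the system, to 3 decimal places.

A(discharge nozzle) = MTBF/(MTBF+MTTR) = 22532/(22532+72.0) = 0.996815
A(abort switch) = MTBF/(MTBF+MTTR) = 3166/(3166+30.7) = 0.990396
Series availability: 0.996815 × 0.990396 = 0.987

0.987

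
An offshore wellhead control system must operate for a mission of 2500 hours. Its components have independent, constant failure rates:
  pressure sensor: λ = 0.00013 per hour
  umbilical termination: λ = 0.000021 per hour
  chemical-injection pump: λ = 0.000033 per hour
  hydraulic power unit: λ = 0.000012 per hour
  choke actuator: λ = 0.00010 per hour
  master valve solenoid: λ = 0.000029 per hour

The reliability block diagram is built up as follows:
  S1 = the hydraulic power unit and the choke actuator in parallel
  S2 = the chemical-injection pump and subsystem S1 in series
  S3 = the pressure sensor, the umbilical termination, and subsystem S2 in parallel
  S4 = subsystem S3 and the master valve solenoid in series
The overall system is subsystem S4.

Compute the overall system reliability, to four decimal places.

0.9289

R(pressure sensor) = exp(−0.00013 × 2500) = 0.722527
R(umbilical termination) = exp(−0.000021 × 2500) = 0.948854
R(chemical-injection pump) = exp(−0.000033 × 2500) = 0.920811
R(hydraulic power unit) = exp(−0.000012 × 2500) = 0.970446
R(choke actuator) = exp(−0.00010 × 2500) = 0.778801
R(master valve solenoid) = exp(−0.000029 × 2500) = 0.930066
Parallel (hydraulic power unit and choke actuator): 1 − (1 − 0.970446)(1 − 0.778801) = 0.993463
Series (chemical-injection pump and [0.993463]): 0.920811 × 0.993463 = 0.914792
Parallel (pressure sensor, umbilical termination, and [0.914792]): 1 − (1 − 0.722527)(1 − 0.948854)(1 − 0.914792) = 0.998791
Series ([0.998791] and master valve solenoid): 0.998791 × 0.930066 = 0.9289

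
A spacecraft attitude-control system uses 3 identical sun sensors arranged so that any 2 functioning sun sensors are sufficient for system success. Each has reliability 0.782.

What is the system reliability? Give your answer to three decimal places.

0.878

R = Σ_{i=2}^{3} C(3,i) p^i (1−p)^{3−i} with p = 0.782
C(3,2)·0.782^2·0.218^1 = 0.39994
C(3,3)·0.782^3·0.218^0 = 0.47821
Sum = 0.878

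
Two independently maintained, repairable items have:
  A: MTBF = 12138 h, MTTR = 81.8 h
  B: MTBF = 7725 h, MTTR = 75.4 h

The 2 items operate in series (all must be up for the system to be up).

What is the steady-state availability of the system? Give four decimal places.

A(A) = MTBF/(MTBF+MTTR) = 12138/(12138+81.8) = 0.993306
A(B) = MTBF/(MTBF+MTTR) = 7725/(7725+75.4) = 0.990334
Series availability: 0.993306 × 0.990334 = 0.9837

0.9837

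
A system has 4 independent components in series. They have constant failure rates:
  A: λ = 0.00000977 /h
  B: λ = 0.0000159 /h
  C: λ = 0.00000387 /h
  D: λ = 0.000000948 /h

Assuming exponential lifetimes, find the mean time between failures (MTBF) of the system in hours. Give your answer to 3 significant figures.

32800

Series of exponential components: λ_sys = Σ λ_i
λ_sys = 0.00000977 + 0.0000159 + 0.00000387 + 0.000000948 = 3.0488e-05 /h
MTBF = 1 / λ_sys = 32800 h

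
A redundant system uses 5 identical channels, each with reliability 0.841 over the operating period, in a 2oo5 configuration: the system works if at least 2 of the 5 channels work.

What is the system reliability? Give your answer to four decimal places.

R = Σ_{i=2}^{5} C(5,i) p^i (1−p)^{5−i} with p = 0.841
C(5,2)·0.841^2·0.159^3 = 0.028430
C(5,3)·0.841^3·0.159^2 = 0.150377
C(5,4)·0.841^4·0.159^1 = 0.397696
C(5,5)·0.841^5·0.159^0 = 0.420707
Sum = 0.9972

0.9972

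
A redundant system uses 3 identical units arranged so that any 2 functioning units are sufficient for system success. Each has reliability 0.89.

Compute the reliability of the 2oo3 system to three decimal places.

0.966

R = Σ_{i=2}^{3} C(3,i) p^i (1−p)^{3−i} with p = 0.89
C(3,2)·0.89^2·0.11^1 = 0.26139
C(3,3)·0.89^3·0.11^0 = 0.70497
Sum = 0.966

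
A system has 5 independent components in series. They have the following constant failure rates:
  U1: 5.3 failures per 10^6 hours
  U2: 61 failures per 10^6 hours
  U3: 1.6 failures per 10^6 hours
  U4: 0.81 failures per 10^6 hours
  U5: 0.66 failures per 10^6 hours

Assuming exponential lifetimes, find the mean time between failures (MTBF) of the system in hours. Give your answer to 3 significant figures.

Series of exponential components: λ_sys = Σ λ_i
λ_sys = 0.0000053 + 0.000061 + 0.0000016 + 0.00000081 + 0.00000066 = 6.9370e-05 /h
MTBF = 1 / λ_sys = 14400 h

14400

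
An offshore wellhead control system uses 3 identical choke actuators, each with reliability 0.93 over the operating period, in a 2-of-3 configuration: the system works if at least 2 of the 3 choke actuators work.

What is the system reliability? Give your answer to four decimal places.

R = Σ_{i=2}^{3} C(3,i) p^i (1−p)^{3−i} with p = 0.93
C(3,2)·0.93^2·0.07^1 = 0.181629
C(3,3)·0.93^3·0.07^0 = 0.804357
Sum = 0.9860

0.9860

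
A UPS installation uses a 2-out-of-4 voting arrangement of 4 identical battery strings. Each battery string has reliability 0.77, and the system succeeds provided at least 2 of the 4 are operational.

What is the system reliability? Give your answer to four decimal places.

0.9597

R = Σ_{i=2}^{4} C(4,i) p^i (1−p)^{4−i} with p = 0.77
C(4,2)·0.77^2·0.23^2 = 0.188186
C(4,3)·0.77^3·0.23^1 = 0.420010
C(4,4)·0.77^4·0.23^0 = 0.351530
Sum = 0.9597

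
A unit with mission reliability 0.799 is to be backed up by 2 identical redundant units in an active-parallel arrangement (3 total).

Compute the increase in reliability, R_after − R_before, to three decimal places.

R_before = 0.799
R_after = 1 − (1 − 0.799)^3 = 0.992
ΔR = 0.992 − 0.799 = 0.193

0.193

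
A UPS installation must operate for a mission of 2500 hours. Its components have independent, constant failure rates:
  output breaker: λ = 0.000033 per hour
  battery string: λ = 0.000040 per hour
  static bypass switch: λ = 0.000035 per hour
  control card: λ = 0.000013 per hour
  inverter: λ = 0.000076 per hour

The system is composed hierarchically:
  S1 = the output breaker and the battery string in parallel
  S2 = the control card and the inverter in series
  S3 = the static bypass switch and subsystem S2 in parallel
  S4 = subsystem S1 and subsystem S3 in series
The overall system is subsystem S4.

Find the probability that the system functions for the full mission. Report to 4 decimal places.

0.9759

R(output breaker) = exp(−0.000033 × 2500) = 0.920811
R(battery string) = exp(−0.000040 × 2500) = 0.904837
R(static bypass switch) = exp(−0.000035 × 2500) = 0.916219
R(control card) = exp(−0.000013 × 2500) = 0.968022
R(inverter) = exp(−0.000076 × 2500) = 0.826959
Parallel (output breaker and battery string): 1 − (1 − 0.920811)(1 − 0.904837) = 0.992464
Series (control card and inverter): 0.968022 × 0.826959 = 0.800515
Parallel (static bypass switch and [0.800515]): 1 − (1 − 0.916219)(1 − 0.800515) = 0.983287
Series ([0.992464] and [0.983287]): 0.992464 × 0.983287 = 0.9759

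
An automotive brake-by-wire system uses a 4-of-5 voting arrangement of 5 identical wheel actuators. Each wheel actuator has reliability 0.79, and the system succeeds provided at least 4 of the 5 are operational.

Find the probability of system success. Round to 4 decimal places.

R = Σ_{i=4}^{5} C(5,i) p^i (1−p)^{5−i} with p = 0.79
C(5,4)·0.79^4·0.21^1 = 0.408976
C(5,5)·0.79^5·0.21^0 = 0.307706
Sum = 0.7167

0.7167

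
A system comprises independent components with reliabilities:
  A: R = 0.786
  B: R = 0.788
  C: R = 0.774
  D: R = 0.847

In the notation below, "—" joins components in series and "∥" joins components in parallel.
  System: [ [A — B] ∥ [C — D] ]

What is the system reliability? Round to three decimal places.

0.869

Series (A and B): 0.78600 × 0.78800 = 0.61937
Series (C and D): 0.77400 × 0.84700 = 0.65558
Parallel ([0.61937] and [0.65558]): 1 − (1 − 0.61937)(1 − 0.65558) = 0.869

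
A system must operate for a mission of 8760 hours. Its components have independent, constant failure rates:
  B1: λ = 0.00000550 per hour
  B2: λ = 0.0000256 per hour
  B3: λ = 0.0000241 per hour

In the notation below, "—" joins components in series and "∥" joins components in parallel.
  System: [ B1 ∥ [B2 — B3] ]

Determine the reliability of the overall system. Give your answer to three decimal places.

0.983

R(B1) = exp(−0.00000550 × 8760) = 0.95296
R(B2) = exp(−0.0000256 × 8760) = 0.79911
R(B3) = exp(−0.0000241 × 8760) = 0.80968
Series (B2 and B3): 0.79911 × 0.80968 = 0.64702
Parallel (B1 and [0.64702]): 1 − (1 − 0.95296)(1 − 0.64702) = 0.983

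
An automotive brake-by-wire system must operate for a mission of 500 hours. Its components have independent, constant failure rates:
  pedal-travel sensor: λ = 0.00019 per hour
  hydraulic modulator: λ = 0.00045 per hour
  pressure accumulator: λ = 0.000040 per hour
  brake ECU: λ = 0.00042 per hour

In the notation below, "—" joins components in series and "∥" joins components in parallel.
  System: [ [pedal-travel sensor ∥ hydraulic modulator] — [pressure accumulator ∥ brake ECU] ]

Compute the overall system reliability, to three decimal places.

R(pedal-travel sensor) = exp(−0.00019 × 500) = 0.90937
R(hydraulic modulator) = exp(−0.00045 × 500) = 0.79852
R(pressure accumulator) = exp(−0.000040 × 500) = 0.98020
R(brake ECU) = exp(−0.00042 × 500) = 0.81058
Parallel (pedal-travel sensor and hydraulic modulator): 1 − (1 − 0.90937)(1 − 0.79852) = 0.98174
Parallel (pressure accumulator and brake ECU): 1 − (1 − 0.98020)(1 − 0.81058) = 0.99625
Series ([0.98174] and [0.99625]): 0.98174 × 0.99625 = 0.978

0.978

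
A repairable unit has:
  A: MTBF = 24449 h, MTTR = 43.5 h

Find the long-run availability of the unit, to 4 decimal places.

A(A) = MTBF/(MTBF+MTTR) = 24449/(24449+43.5) = 0.9982

0.9982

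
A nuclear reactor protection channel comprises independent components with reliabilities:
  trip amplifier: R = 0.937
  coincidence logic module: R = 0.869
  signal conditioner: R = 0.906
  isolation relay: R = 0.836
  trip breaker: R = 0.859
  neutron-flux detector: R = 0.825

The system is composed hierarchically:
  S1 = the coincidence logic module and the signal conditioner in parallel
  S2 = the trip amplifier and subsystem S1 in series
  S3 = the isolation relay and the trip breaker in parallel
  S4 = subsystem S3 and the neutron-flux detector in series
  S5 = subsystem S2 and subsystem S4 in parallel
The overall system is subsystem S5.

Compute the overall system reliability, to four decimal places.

0.9855

Parallel (coincidence logic module and signal conditioner): 1 − (1 − 0.869000)(1 − 0.906000) = 0.987686
Series (trip amplifier and [0.987686]): 0.937000 × 0.987686 = 0.925462
Parallel (isolation relay and trip breaker): 1 − (1 − 0.836000)(1 − 0.859000) = 0.976876
Series ([0.976876] and neutron-flux detector): 0.976876 × 0.825000 = 0.805923
Parallel ([0.925462] and [0.805923]): 1 − (1 − 0.925462)(1 − 0.805923) = 0.9855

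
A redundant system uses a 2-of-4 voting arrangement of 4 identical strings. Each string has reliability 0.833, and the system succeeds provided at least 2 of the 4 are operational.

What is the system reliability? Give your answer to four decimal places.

R = Σ_{i=2}^{4} C(4,i) p^i (1−p)^{4−i} with p = 0.833
C(4,2)·0.833^2·0.167^2 = 0.116111
C(4,3)·0.833^3·0.167^1 = 0.386110
C(4,4)·0.833^4·0.167^0 = 0.481482
Sum = 0.9837

0.9837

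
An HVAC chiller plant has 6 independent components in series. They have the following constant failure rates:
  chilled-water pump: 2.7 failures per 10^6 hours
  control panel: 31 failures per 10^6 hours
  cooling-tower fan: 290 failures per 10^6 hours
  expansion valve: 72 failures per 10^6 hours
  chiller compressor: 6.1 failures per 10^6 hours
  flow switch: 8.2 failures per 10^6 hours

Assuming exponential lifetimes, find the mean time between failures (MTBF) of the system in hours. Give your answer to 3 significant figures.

Series of exponential components: λ_sys = Σ λ_i
λ_sys = 0.0000027 + 0.000031 + 0.00029 + 0.000072 + 0.0000061 + 0.0000082 = 4.1000e-04 /h
MTBF = 1 / λ_sys = 2440 h

2440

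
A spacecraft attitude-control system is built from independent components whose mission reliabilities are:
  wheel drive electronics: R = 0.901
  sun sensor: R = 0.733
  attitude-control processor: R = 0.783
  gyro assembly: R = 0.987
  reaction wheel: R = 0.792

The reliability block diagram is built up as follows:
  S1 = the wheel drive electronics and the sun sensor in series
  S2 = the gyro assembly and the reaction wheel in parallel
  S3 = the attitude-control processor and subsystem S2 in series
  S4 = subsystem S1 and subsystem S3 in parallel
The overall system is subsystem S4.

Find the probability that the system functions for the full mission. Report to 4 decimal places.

0.9256

Series (wheel drive electronics and sun sensor): 0.901000 × 0.733000 = 0.660433
Parallel (gyro assembly and reaction wheel): 1 − (1 − 0.987000)(1 − 0.792000) = 0.997296
Series (attitude-control processor and [0.997296]): 0.783000 × 0.997296 = 0.780883
Parallel ([0.660433] and [0.780883]): 1 − (1 − 0.660433)(1 − 0.780883) = 0.9256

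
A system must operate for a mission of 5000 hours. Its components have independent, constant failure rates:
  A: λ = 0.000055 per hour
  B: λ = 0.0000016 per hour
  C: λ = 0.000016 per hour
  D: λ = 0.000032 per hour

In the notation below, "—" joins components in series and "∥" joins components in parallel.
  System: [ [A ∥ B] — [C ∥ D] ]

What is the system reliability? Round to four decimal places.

R(A) = exp(−0.000055 × 5000) = 0.759572
R(B) = exp(−0.0000016 × 5000) = 0.992032
R(C) = exp(−0.000016 × 5000) = 0.923116
R(D) = exp(−0.000032 × 5000) = 0.852144
Parallel (A and B): 1 − (1 − 0.759572)(1 − 0.992032) = 0.998084
Parallel (C and D): 1 − (1 − 0.923116)(1 − 0.852144) = 0.988632
Series ([0.998084] and [0.988632]): 0.998084 × 0.988632 = 0.9867

0.9867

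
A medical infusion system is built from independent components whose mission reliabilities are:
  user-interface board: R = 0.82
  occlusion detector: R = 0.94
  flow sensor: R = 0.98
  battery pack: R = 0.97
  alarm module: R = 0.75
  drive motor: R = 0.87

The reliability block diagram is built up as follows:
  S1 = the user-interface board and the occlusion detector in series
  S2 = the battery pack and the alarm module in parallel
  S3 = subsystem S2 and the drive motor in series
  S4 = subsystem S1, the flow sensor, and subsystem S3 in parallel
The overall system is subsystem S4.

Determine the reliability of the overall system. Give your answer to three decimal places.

0.999

Series (user-interface board and occlusion detector): 0.82000 × 0.94000 = 0.77080
Parallel (battery pack and alarm module): 1 − (1 − 0.97000)(1 − 0.75000) = 0.99250
Series ([0.99250] and drive motor): 0.99250 × 0.87000 = 0.86348
Parallel ([0.77080], flow sensor, and [0.86348]): 1 − (1 − 0.77080)(1 − 0.98000)(1 − 0.86348) = 0.999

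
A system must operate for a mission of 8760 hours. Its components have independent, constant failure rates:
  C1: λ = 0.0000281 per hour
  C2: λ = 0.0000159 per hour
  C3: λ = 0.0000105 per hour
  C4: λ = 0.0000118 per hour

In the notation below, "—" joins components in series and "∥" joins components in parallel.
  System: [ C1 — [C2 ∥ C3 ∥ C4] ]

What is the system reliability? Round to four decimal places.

R(C1) = exp(−0.0000281 × 8760) = 0.781800
R(C2) = exp(−0.0000159 × 8760) = 0.869981
R(C3) = exp(−0.0000105 × 8760) = 0.912123
R(C4) = exp(−0.0000118 × 8760) = 0.901795
Parallel (C2, C3, and C4): 1 − (1 − 0.869981)(1 − 0.912123)(1 − 0.901795) = 0.998878
Series (C1 and [0.998878]): 0.781800 × 0.998878 = 0.7809

0.7809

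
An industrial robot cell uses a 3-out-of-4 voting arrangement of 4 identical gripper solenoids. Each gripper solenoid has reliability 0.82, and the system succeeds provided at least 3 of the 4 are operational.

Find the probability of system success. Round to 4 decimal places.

0.8491

R = Σ_{i=3}^{4} C(4,i) p^i (1−p)^{4−i} with p = 0.82
C(4,3)·0.82^3·0.18^1 = 0.396985
C(4,4)·0.82^4·0.18^0 = 0.452122
Sum = 0.8491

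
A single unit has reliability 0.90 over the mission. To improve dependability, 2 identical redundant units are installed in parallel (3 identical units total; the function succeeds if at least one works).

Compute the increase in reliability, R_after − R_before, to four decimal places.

0.0990

R_before = 0.90
R_after = 1 − (1 − 0.90)^3 = 0.9990
ΔR = 0.9990 − 0.90 = 0.0990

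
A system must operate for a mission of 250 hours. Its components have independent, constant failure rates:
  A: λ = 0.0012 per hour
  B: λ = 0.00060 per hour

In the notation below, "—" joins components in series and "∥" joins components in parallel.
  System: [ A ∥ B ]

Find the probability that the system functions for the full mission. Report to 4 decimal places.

0.9639

R(A) = exp(−0.0012 × 250) = 0.740818
R(B) = exp(−0.00060 × 250) = 0.860708
Parallel (A and B): 1 − (1 − 0.740818)(1 − 0.860708) = 0.9639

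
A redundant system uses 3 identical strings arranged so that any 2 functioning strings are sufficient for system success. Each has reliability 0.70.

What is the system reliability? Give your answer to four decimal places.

0.7840

R = Σ_{i=2}^{3} C(3,i) p^i (1−p)^{3−i} with p = 0.70
C(3,2)·0.70^2·0.30^1 = 0.441000
C(3,3)·0.70^3·0.30^0 = 0.343000
Sum = 0.7840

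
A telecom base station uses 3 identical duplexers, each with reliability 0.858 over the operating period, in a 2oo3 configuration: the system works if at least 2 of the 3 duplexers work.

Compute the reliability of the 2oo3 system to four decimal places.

R = Σ_{i=2}^{3} C(3,i) p^i (1−p)^{3−i} with p = 0.858
C(3,2)·0.858^2·0.142^1 = 0.313606
C(3,3)·0.858^3·0.142^0 = 0.631629
Sum = 0.9452

0.9452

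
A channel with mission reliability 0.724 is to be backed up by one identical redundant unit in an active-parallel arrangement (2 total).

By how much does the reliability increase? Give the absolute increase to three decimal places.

0.200

R_before = 0.724
R_after = 1 − (1 − 0.724)^2 = 0.924
ΔR = 0.924 − 0.724 = 0.200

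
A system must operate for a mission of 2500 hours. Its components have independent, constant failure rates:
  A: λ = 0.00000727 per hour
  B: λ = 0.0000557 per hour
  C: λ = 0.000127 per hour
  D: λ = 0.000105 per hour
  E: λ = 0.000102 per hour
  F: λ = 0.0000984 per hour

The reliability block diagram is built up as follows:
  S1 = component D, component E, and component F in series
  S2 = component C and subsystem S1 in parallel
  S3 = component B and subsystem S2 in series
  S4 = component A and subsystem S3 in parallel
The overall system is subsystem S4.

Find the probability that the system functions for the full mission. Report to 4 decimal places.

0.9954

R(A) = exp(−0.00000727 × 2500) = 0.981989
R(B) = exp(−0.0000557 × 2500) = 0.870010
R(C) = exp(−0.000127 × 2500) = 0.727967
R(D) = exp(−0.000105 × 2500) = 0.769126
R(E) = exp(−0.000102 × 2500) = 0.774916
R(F) = exp(−0.0000984 × 2500) = 0.781922
Series (D, E, and F): 0.769126 × 0.774916 × 0.781922 = 0.466032
Parallel (C and [0.466032]): 1 − (1 − 0.727967)(1 − 0.466032) = 0.854743
Series (B and [0.854743]): 0.870010 × 0.854743 = 0.743635
Parallel (A and [0.743635]): 1 − (1 − 0.981989)(1 − 0.743635) = 0.9954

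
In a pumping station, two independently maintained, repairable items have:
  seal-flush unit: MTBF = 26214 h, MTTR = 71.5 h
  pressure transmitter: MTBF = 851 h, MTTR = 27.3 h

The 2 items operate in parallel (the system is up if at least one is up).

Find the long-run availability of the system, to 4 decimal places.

A(seal-flush unit) = MTBF/(MTBF+MTTR) = 26214/(26214+71.5) = 0.997280
A(pressure transmitter) = MTBF/(MTBF+MTTR) = 851/(851+27.3) = 0.968917
Parallel availability: 1 − (1 − 0.997280)(1 − 0.968917) = 0.9999

0.9999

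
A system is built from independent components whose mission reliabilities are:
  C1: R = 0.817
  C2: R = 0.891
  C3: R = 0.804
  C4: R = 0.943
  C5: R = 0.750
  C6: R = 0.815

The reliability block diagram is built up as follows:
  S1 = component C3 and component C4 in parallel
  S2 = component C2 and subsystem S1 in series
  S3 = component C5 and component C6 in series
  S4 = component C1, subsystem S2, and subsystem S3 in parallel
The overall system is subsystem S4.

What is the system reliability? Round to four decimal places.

0.9915

Parallel (C3 and C4): 1 − (1 − 0.804000)(1 − 0.943000) = 0.988828
Series (C2 and [0.988828]): 0.891000 × 0.988828 = 0.881046
Series (C5 and C6): 0.750000 × 0.815000 = 0.611250
Parallel (C1, [0.881046], and [0.611250]): 1 − (1 − 0.817000)(1 − 0.881046)(1 − 0.611250) = 0.9915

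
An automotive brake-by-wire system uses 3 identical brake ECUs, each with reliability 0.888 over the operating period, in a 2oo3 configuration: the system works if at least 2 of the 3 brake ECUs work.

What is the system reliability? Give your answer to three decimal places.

0.965

R = Σ_{i=2}^{3} C(3,i) p^i (1−p)^{3−i} with p = 0.888
C(3,2)·0.888^2·0.112^1 = 0.26495
C(3,3)·0.888^3·0.112^0 = 0.70023
Sum = 0.965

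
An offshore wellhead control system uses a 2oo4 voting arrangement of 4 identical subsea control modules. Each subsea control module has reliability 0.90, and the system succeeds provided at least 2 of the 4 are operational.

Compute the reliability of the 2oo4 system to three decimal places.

R = Σ_{i=2}^{4} C(4,i) p^i (1−p)^{4−i} with p = 0.90
C(4,2)·0.90^2·0.10^2 = 0.04860
C(4,3)·0.90^3·0.10^1 = 0.29160
C(4,4)·0.90^4·0.10^0 = 0.65610
Sum = 0.996

0.996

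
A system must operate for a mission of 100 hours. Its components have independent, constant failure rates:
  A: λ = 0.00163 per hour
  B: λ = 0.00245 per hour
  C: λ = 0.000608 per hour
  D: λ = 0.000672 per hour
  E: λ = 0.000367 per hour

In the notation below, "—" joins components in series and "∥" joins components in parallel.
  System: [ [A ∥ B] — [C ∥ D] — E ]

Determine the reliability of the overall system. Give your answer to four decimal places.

0.9289

R(A) = exp(−0.00163 × 100) = 0.849591
R(B) = exp(−0.00245 × 100) = 0.782705
R(C) = exp(−0.000608 × 100) = 0.941011
R(D) = exp(−0.000672 × 100) = 0.935008
R(E) = exp(−0.000367 × 100) = 0.963965
Parallel (A and B): 1 − (1 − 0.849591)(1 − 0.782705) = 0.967317
Parallel (C and D): 1 − (1 − 0.941011)(1 − 0.935008) = 0.996166
Series ([0.967317], [0.996166], and E): 0.967317 × 0.996166 × 0.963965 = 0.9289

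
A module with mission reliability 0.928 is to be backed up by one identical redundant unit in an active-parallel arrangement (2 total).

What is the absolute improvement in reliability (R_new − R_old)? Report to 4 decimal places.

R_before = 0.928
R_after = 1 − (1 − 0.928)^2 = 0.9948
ΔR = 0.9948 − 0.928 = 0.0668

0.0668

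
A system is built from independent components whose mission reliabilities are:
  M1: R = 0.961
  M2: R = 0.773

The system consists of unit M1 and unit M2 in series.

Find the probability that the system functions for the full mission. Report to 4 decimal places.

0.7429

Series (M1 and M2): 0.961000 × 0.773000 = 0.7429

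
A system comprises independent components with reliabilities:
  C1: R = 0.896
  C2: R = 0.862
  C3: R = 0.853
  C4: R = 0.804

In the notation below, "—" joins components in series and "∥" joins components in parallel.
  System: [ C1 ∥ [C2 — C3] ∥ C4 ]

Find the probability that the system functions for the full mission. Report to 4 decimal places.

0.9946

Series (C2 and C3): 0.862000 × 0.853000 = 0.735286
Parallel (C1, [0.735286], and C4): 1 − (1 − 0.896000)(1 − 0.735286)(1 − 0.804000) = 0.9946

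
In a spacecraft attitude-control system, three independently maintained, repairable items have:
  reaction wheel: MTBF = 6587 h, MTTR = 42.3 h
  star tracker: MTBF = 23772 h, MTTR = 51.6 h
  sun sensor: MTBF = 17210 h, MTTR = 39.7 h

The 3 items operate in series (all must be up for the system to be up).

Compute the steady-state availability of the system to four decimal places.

A(reaction wheel) = MTBF/(MTBF+MTTR) = 6587/(6587+42.3) = 0.993619
A(star tracker) = MTBF/(MTBF+MTTR) = 23772/(23772+51.6) = 0.997834
A(sun sensor) = MTBF/(MTBF+MTTR) = 17210/(17210+39.7) = 0.997699
Series availability: 0.993619 × 0.997834 × 0.997699 = 0.9892

0.9892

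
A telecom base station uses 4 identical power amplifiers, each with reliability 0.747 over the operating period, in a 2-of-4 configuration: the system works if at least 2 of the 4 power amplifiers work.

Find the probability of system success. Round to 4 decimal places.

0.9475

R = Σ_{i=2}^{4} C(4,i) p^i (1−p)^{4−i} with p = 0.747
C(4,2)·0.747^2·0.253^2 = 0.214306
C(4,3)·0.747^3·0.253^1 = 0.421835
C(4,4)·0.747^4·0.253^0 = 0.311374
Sum = 0.9475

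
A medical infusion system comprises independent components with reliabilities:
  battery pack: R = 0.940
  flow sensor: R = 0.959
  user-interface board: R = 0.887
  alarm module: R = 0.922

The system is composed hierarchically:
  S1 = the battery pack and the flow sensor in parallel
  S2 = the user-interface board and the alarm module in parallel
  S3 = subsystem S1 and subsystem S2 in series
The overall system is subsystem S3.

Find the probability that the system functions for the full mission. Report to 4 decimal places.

0.9887

Parallel (battery pack and flow sensor): 1 − (1 − 0.940000)(1 − 0.959000) = 0.997540
Parallel (user-interface board and alarm module): 1 − (1 − 0.887000)(1 − 0.922000) = 0.991186
Series ([0.997540] and [0.991186]): 0.997540 × 0.991186 = 0.9887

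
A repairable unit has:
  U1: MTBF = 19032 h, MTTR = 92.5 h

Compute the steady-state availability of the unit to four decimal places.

A(U1) = MTBF/(MTBF+MTTR) = 19032/(19032+92.5) = 0.9952

0.9952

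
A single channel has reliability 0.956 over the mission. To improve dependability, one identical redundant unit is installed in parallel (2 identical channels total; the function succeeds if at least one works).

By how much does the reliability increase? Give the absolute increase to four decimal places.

R_before = 0.956
R_after = 1 − (1 − 0.956)^2 = 0.9981
ΔR = 0.9981 − 0.956 = 0.0421

0.0421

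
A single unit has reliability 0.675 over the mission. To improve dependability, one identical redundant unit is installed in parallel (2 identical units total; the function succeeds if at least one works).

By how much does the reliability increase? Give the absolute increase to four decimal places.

R_before = 0.675
R_after = 1 − (1 − 0.675)^2 = 0.8944
ΔR = 0.8944 − 0.675 = 0.2194

0.2194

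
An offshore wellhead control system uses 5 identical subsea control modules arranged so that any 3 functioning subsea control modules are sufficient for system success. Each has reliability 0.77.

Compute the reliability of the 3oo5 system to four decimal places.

0.9164

R = Σ_{i=3}^{5} C(5,i) p^i (1−p)^{5−i} with p = 0.77
C(5,3)·0.77^3·0.23^2 = 0.241506
C(5,4)·0.77^4·0.23^1 = 0.404260
C(5,5)·0.77^5·0.23^0 = 0.270678
Sum = 0.9164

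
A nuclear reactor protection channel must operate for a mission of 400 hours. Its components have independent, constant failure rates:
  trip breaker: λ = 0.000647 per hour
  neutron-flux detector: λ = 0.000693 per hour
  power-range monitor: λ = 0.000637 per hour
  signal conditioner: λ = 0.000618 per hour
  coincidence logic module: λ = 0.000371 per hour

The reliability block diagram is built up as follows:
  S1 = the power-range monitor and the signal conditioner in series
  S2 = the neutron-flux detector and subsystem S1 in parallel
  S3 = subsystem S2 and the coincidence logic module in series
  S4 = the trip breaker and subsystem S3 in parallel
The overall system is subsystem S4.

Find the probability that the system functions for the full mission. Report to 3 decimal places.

0.950

R(trip breaker) = exp(−0.000647 × 400) = 0.77198
R(neutron-flux detector) = exp(−0.000693 × 400) = 0.75790
R(power-range monitor) = exp(−0.000637 × 400) = 0.77507
R(signal conditioner) = exp(−0.000618 × 400) = 0.78098
R(coincidence logic module) = exp(−0.000371 × 400) = 0.86209
Series (power-range monitor and signal conditioner): 0.77507 × 0.78098 = 0.60531
Parallel (neutron-flux detector and [0.60531]): 1 − (1 − 0.75790)(1 − 0.60531) = 0.90445
Series ([0.90445] and coincidence logic module): 0.90445 × 0.86209 = 0.77972
Parallel (trip breaker and [0.77972]): 1 − (1 − 0.77198)(1 − 0.77972) = 0.950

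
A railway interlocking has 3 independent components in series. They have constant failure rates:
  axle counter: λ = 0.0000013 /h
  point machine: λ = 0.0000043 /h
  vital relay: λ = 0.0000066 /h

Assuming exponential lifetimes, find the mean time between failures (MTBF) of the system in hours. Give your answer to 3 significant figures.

82000

Series of exponential components: λ_sys = Σ λ_i
λ_sys = 0.0000013 + 0.0000043 + 0.0000066 = 1.2200e-05 /h
MTBF = 1 / λ_sys = 82000 h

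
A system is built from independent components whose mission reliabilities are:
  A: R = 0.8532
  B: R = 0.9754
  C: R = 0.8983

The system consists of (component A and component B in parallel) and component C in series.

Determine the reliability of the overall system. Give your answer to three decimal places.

0.895

Parallel (A and B): 1 − (1 − 0.85320)(1 − 0.97540) = 0.99639
Series ([0.99639] and C): 0.99639 × 0.89830 = 0.895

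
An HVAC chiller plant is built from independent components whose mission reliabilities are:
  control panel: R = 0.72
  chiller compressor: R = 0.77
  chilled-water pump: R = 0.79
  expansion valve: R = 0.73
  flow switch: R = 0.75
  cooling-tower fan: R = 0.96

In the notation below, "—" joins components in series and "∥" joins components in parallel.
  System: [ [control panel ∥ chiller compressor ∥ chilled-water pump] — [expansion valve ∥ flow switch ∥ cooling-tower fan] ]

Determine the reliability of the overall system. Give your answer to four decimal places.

0.9838

Parallel (control panel, chiller compressor, and chilled-water pump): 1 − (1 − 0.720000)(1 − 0.770000)(1 − 0.790000) = 0.986476
Parallel (expansion valve, flow switch, and cooling-tower fan): 1 − (1 − 0.730000)(1 − 0.750000)(1 − 0.960000) = 0.997300
Series ([0.986476] and [0.997300]): 0.986476 × 0.997300 = 0.9838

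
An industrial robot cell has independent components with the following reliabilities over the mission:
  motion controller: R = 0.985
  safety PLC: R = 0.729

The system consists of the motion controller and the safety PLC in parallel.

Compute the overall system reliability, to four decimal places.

0.9959

Parallel (motion controller and safety PLC): 1 − (1 − 0.985000)(1 − 0.729000) = 0.9959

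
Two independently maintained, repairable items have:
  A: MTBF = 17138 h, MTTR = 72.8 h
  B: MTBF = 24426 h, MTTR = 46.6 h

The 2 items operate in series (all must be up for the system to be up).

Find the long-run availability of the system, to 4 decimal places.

A(A) = MTBF/(MTBF+MTTR) = 17138/(17138+72.8) = 0.995770
A(B) = MTBF/(MTBF+MTTR) = 24426/(24426+46.6) = 0.998096
Series availability: 0.995770 × 0.998096 = 0.9939

0.9939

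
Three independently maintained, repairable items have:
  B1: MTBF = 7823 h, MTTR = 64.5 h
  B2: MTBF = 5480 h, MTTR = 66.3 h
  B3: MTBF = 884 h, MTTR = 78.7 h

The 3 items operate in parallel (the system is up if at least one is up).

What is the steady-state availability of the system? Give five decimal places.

A(B1) = MTBF/(MTBF+MTTR) = 7823/(7823+64.5) = 0.991823
A(B2) = MTBF/(MTBF+MTTR) = 5480/(5480+66.3) = 0.988046
A(B3) = MTBF/(MTBF+MTTR) = 884/(884+78.7) = 0.918251
Parallel availability: 1 − (1 − 0.991823)(1 − 0.988046)(1 − 0.918251) = 0.99999

0.99999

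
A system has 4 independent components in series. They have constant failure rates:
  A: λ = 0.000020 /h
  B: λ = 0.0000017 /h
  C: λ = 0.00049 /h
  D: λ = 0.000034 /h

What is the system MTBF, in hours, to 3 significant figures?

Series of exponential components: λ_sys = Σ λ_i
λ_sys = 0.000020 + 0.0000017 + 0.00049 + 0.000034 = 5.4570e-04 /h
MTBF = 1 / λ_sys = 1830 h

1830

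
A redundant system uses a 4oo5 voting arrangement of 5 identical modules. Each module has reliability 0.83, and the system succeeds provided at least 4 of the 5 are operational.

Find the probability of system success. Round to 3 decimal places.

R = Σ_{i=4}^{5} C(5,i) p^i (1−p)^{5−i} with p = 0.83
C(5,4)·0.83^4·0.17^1 = 0.40340
C(5,5)·0.83^5·0.17^0 = 0.39390
Sum = 0.797

0.797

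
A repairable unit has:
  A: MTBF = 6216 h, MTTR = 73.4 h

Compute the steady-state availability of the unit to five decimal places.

A(A) = MTBF/(MTBF+MTTR) = 6216/(6216+73.4) = 0.98833

0.98833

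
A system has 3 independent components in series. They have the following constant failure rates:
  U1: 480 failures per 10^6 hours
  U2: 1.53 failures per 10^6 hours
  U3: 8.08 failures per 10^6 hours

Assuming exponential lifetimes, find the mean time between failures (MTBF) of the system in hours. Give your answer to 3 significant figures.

Series of exponential components: λ_sys = Σ λ_i
λ_sys = 0.000480 + 0.00000153 + 0.00000808 = 4.8961e-04 /h
MTBF = 1 / λ_sys = 2040 h

2040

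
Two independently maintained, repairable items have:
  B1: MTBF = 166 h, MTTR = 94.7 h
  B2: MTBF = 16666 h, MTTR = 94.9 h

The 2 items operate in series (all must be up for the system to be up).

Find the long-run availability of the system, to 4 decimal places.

A(B1) = MTBF/(MTBF+MTTR) = 166/(166+94.7) = 0.636747
A(B2) = MTBF/(MTBF+MTTR) = 16666/(16666+94.9) = 0.994338
Series availability: 0.636747 × 0.994338 = 0.6331

0.6331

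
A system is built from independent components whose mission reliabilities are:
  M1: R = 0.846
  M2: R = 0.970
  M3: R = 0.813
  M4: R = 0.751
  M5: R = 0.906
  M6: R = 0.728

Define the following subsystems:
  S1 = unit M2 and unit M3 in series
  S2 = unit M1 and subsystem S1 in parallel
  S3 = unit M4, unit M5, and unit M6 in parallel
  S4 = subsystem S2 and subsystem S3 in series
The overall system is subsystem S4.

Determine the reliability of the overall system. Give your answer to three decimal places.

Series (M2 and M3): 0.97000 × 0.81300 = 0.78861
Parallel (M1 and [0.78861]): 1 − (1 − 0.84600)(1 − 0.78861) = 0.96745
Parallel (M4, M5, and M6): 1 − (1 − 0.75100)(1 − 0.90600)(1 − 0.72800) = 0.99363
Series ([0.96745] and [0.99363]): 0.96745 × 0.99363 = 0.961

0.961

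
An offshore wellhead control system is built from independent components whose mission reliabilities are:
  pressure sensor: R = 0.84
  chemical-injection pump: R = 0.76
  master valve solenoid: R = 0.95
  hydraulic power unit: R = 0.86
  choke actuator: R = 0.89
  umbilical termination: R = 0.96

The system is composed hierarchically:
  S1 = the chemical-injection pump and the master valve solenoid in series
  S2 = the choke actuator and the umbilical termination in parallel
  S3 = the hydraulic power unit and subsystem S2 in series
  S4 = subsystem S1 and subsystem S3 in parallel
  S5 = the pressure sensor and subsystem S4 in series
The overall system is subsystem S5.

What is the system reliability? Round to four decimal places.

0.8064

Series (chemical-injection pump and master valve solenoid): 0.760000 × 0.950000 = 0.722000
Parallel (choke actuator and umbilical termination): 1 − (1 − 0.890000)(1 − 0.960000) = 0.995600
Series (hydraulic power unit and [0.995600]): 0.860000 × 0.995600 = 0.856216
Parallel ([0.722000] and [0.856216]): 1 − (1 − 0.722000)(1 − 0.856216) = 0.960028
Series (pressure sensor and [0.960028]): 0.840000 × 0.960028 = 0.8064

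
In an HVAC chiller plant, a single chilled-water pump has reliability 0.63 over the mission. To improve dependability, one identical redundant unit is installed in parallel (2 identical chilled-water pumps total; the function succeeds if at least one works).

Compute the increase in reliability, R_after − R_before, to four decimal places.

0.2331

R_before = 0.63
R_after = 1 − (1 − 0.63)^2 = 0.8631
ΔR = 0.8631 − 0.63 = 0.2331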